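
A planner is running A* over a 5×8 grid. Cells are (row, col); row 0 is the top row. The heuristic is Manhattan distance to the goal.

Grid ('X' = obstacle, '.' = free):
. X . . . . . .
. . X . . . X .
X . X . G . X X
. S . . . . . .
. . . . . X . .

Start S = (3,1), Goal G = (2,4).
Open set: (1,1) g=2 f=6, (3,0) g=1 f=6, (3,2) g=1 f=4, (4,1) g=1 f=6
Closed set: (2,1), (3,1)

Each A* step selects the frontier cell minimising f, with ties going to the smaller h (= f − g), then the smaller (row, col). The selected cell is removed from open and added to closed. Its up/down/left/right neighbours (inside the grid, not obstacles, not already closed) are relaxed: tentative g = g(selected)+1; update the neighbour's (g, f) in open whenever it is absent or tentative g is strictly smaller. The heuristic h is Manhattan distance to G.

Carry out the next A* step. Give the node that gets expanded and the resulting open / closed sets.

step 1: expand (3,2) (f=4, h=3) → closed; open now [(1,1) g=2 f=6, (3,0) g=1 f=6, (3,3) g=2 f=4, (4,1) g=1 f=6, (4,2) g=2 f=6]

expanded=(3,2); open=[(1,1) g=2 f=6, (3,0) g=1 f=6, (3,3) g=2 f=4, (4,1) g=1 f=6, (4,2) g=2 f=6]; closed=[(2,1), (3,1), (3,2)]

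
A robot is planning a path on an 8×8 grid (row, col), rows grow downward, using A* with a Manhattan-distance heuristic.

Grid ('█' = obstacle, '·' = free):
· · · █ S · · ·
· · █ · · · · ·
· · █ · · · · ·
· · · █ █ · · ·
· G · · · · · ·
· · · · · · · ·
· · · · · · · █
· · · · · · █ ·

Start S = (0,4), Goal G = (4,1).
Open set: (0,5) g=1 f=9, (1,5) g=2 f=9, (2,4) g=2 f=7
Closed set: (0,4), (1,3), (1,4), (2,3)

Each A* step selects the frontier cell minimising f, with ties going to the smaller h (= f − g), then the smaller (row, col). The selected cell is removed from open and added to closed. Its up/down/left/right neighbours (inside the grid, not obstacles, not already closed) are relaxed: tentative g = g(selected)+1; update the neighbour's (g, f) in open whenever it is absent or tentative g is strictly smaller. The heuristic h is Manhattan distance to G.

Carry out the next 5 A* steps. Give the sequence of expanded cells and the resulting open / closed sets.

order=[(2,4) → (2,5) → (3,5) → (4,5) → (4,4)]; open=[(0,5) g=1 f=9, (1,5) g=2 f=9, (2,6) g=4 f=11, (3,6) g=5 f=11, (4,3) g=7 f=9, (4,6) g=6 f=11, (5,4) g=7 f=11, (5,5) g=6 f=11]; closed=[(0,4), (1,3), (1,4), (2,3), (2,4), (2,5), (3,5), (4,4), (4,5)]

step 1: expand (2,4) (f=7, h=5) → closed; open now [(0,5) g=1 f=9, (1,5) g=2 f=9, (2,5) g=3 f=9]
step 2: expand (2,5) (f=9, h=6) → closed; open now [(0,5) g=1 f=9, (1,5) g=2 f=9, (2,6) g=4 f=11, (3,5) g=4 f=9]
step 3: expand (3,5) (f=9, h=5) → closed; open now [(0,5) g=1 f=9, (1,5) g=2 f=9, (2,6) g=4 f=11, (3,6) g=5 f=11, (4,5) g=5 f=9]
step 4: expand (4,5) (f=9, h=4) → closed; open now [(0,5) g=1 f=9, (1,5) g=2 f=9, (2,6) g=4 f=11, (3,6) g=5 f=11, (4,4) g=6 f=9, (4,6) g=6 f=11, (5,5) g=6 f=11]
step 5: expand (4,4) (f=9, h=3) → closed; open now [(0,5) g=1 f=9, (1,5) g=2 f=9, (2,6) g=4 f=11, (3,6) g=5 f=11, (4,3) g=7 f=9, (4,6) g=6 f=11, (5,4) g=7 f=11, (5,5) g=6 f=11]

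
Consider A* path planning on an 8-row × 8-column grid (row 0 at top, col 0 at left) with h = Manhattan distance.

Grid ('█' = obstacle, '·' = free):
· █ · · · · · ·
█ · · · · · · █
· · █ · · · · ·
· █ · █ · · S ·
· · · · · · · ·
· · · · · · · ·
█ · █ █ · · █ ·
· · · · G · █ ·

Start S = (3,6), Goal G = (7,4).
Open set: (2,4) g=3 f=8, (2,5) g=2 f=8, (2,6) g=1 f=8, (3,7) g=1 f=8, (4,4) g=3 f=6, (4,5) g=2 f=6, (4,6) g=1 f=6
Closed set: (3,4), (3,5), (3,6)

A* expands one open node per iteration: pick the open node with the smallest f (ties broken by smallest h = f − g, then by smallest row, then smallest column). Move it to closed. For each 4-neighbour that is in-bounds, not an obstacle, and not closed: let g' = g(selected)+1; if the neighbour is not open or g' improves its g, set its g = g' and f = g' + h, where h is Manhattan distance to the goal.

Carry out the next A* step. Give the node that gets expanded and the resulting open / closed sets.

step 1: expand (4,4) (f=6, h=3) → closed; open now [(2,4) g=3 f=8, (2,5) g=2 f=8, (2,6) g=1 f=8, (3,7) g=1 f=8, (4,3) g=4 f=8, (4,5) g=2 f=6, (4,6) g=1 f=6, (5,4) g=4 f=6]

expanded=(4,4); open=[(2,4) g=3 f=8, (2,5) g=2 f=8, (2,6) g=1 f=8, (3,7) g=1 f=8, (4,3) g=4 f=8, (4,5) g=2 f=6, (4,6) g=1 f=6, (5,4) g=4 f=6]; closed=[(3,4), (3,5), (3,6), (4,4)]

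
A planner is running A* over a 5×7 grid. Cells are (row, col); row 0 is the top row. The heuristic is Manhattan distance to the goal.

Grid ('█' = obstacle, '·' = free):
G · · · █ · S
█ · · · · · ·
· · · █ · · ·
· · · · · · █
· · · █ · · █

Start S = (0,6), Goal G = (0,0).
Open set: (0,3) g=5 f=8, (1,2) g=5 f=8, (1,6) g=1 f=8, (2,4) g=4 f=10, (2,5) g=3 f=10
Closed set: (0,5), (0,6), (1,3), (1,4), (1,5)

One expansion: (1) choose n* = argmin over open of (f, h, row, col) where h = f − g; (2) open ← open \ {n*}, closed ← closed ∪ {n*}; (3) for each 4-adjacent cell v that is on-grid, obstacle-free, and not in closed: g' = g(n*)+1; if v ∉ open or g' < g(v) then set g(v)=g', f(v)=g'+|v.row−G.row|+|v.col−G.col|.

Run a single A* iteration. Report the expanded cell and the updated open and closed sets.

step 1: expand (0,3) (f=8, h=3) → closed; open now [(0,2) g=6 f=8, (1,2) g=5 f=8, (1,6) g=1 f=8, (2,4) g=4 f=10, (2,5) g=3 f=10]

expanded=(0,3); open=[(0,2) g=6 f=8, (1,2) g=5 f=8, (1,6) g=1 f=8, (2,4) g=4 f=10, (2,5) g=3 f=10]; closed=[(0,3), (0,5), (0,6), (1,3), (1,4), (1,5)]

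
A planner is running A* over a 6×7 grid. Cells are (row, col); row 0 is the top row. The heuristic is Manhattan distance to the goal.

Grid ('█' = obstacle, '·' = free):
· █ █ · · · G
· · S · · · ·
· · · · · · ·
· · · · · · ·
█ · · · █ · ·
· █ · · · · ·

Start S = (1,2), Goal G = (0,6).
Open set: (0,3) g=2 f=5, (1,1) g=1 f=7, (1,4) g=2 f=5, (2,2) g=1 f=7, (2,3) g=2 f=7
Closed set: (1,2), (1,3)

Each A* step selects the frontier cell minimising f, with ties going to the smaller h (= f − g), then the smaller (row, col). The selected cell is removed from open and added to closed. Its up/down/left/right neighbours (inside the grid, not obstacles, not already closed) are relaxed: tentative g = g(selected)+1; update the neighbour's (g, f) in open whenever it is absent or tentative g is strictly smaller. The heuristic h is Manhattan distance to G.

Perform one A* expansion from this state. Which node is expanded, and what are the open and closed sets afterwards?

expanded=(0,3); open=[(0,4) g=3 f=5, (1,1) g=1 f=7, (1,4) g=2 f=5, (2,2) g=1 f=7, (2,3) g=2 f=7]; closed=[(0,3), (1,2), (1,3)]

step 1: expand (0,3) (f=5, h=3) → closed; open now [(0,4) g=3 f=5, (1,1) g=1 f=7, (1,4) g=2 f=5, (2,2) g=1 f=7, (2,3) g=2 f=7]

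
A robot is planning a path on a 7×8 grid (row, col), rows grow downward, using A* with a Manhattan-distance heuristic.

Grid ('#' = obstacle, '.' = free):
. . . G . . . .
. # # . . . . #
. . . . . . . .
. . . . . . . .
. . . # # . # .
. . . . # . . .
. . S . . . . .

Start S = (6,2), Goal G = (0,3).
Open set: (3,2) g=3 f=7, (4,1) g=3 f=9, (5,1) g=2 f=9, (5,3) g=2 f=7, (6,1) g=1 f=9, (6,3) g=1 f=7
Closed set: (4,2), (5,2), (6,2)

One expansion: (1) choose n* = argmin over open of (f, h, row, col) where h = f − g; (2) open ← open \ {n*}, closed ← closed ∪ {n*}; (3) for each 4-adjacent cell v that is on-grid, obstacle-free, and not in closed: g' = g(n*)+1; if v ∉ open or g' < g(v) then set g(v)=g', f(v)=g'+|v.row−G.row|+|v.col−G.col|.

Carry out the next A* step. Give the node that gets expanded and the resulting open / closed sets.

expanded=(3,2); open=[(2,2) g=4 f=7, (3,1) g=4 f=9, (3,3) g=4 f=7, (4,1) g=3 f=9, (5,1) g=2 f=9, (5,3) g=2 f=7, (6,1) g=1 f=9, (6,3) g=1 f=7]; closed=[(3,2), (4,2), (5,2), (6,2)]

step 1: expand (3,2) (f=7, h=4) → closed; open now [(2,2) g=4 f=7, (3,1) g=4 f=9, (3,3) g=4 f=7, (4,1) g=3 f=9, (5,1) g=2 f=9, (5,3) g=2 f=7, (6,1) g=1 f=9, (6,3) g=1 f=7]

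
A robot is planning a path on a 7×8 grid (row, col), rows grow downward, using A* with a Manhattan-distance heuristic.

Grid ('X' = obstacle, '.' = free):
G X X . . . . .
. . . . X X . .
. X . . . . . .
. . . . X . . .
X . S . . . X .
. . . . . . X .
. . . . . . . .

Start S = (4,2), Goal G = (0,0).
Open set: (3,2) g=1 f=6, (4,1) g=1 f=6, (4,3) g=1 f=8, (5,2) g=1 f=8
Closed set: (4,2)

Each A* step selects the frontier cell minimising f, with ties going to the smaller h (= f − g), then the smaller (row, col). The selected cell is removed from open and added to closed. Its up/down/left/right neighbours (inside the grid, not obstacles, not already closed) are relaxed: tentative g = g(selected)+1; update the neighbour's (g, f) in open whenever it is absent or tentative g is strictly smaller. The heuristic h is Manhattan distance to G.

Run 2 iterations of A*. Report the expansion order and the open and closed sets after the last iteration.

step 1: expand (3,2) (f=6, h=5) → closed; open now [(2,2) g=2 f=6, (3,1) g=2 f=6, (3,3) g=2 f=8, (4,1) g=1 f=6, (4,3) g=1 f=8, (5,2) g=1 f=8]
step 2: expand (2,2) (f=6, h=4) → closed; open now [(1,2) g=3 f=6, (2,3) g=3 f=8, (3,1) g=2 f=6, (3,3) g=2 f=8, (4,1) g=1 f=6, (4,3) g=1 f=8, (5,2) g=1 f=8]

order=[(3,2) → (2,2)]; open=[(1,2) g=3 f=6, (2,3) g=3 f=8, (3,1) g=2 f=6, (3,3) g=2 f=8, (4,1) g=1 f=6, (4,3) g=1 f=8, (5,2) g=1 f=8]; closed=[(2,2), (3,2), (4,2)]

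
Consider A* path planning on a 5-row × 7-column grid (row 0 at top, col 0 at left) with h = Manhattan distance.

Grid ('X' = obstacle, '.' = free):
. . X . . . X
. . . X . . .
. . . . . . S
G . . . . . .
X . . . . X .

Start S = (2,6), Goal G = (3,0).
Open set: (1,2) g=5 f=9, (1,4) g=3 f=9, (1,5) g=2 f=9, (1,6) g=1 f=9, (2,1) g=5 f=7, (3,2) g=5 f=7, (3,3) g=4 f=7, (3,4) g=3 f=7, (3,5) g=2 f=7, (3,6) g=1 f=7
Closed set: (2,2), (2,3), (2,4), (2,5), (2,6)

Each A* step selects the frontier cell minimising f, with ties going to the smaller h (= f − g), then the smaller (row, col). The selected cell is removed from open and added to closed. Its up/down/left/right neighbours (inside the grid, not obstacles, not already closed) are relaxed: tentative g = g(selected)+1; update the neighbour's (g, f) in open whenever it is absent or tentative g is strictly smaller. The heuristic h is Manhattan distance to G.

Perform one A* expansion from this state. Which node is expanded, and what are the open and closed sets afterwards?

step 1: expand (2,1) (f=7, h=2) → closed; open now [(1,1) g=6 f=9, (1,2) g=5 f=9, (1,4) g=3 f=9, (1,5) g=2 f=9, (1,6) g=1 f=9, (2,0) g=6 f=7, (3,1) g=6 f=7, (3,2) g=5 f=7, (3,3) g=4 f=7, (3,4) g=3 f=7, (3,5) g=2 f=7, (3,6) g=1 f=7]

expanded=(2,1); open=[(1,1) g=6 f=9, (1,2) g=5 f=9, (1,4) g=3 f=9, (1,5) g=2 f=9, (1,6) g=1 f=9, (2,0) g=6 f=7, (3,1) g=6 f=7, (3,2) g=5 f=7, (3,3) g=4 f=7, (3,4) g=3 f=7, (3,5) g=2 f=7, (3,6) g=1 f=7]; closed=[(2,1), (2,2), (2,3), (2,4), (2,5), (2,6)]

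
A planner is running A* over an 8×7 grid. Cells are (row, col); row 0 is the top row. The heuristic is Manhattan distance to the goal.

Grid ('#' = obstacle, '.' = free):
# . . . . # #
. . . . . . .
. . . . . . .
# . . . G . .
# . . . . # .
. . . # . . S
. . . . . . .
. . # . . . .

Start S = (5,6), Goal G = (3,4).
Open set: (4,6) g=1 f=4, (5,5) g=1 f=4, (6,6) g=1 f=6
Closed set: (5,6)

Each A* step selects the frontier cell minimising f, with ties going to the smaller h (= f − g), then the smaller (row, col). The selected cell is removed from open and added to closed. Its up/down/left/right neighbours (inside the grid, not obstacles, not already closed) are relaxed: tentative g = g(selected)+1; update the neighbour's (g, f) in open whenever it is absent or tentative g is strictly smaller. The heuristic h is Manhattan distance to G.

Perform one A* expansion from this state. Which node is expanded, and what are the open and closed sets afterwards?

step 1: expand (4,6) (f=4, h=3) → closed; open now [(3,6) g=2 f=4, (5,5) g=1 f=4, (6,6) g=1 f=6]

expanded=(4,6); open=[(3,6) g=2 f=4, (5,5) g=1 f=4, (6,6) g=1 f=6]; closed=[(4,6), (5,6)]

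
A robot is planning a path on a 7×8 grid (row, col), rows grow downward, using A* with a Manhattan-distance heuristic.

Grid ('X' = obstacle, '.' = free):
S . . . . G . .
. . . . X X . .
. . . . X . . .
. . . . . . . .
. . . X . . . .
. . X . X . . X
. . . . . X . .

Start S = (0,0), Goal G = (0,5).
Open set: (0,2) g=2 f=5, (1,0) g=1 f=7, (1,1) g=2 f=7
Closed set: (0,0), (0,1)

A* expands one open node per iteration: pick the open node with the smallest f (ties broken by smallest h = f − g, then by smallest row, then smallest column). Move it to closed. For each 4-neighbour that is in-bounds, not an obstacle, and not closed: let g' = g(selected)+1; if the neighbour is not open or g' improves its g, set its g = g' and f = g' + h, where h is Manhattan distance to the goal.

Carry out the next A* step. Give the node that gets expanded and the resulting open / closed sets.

expanded=(0,2); open=[(0,3) g=3 f=5, (1,0) g=1 f=7, (1,1) g=2 f=7, (1,2) g=3 f=7]; closed=[(0,0), (0,1), (0,2)]

step 1: expand (0,2) (f=5, h=3) → closed; open now [(0,3) g=3 f=5, (1,0) g=1 f=7, (1,1) g=2 f=7, (1,2) g=3 f=7]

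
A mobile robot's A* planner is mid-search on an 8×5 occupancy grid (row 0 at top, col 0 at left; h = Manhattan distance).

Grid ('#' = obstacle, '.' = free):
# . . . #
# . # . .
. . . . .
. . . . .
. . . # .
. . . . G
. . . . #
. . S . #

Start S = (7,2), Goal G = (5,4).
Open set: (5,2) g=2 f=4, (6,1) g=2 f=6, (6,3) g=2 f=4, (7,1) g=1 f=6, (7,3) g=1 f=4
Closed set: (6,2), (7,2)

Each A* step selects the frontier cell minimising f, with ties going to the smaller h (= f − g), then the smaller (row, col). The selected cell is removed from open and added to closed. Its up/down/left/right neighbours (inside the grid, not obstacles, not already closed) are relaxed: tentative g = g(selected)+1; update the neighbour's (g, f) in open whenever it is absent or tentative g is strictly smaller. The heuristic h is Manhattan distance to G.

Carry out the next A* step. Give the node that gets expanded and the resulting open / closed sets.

step 1: expand (5,2) (f=4, h=2) → closed; open now [(4,2) g=3 f=6, (5,1) g=3 f=6, (5,3) g=3 f=4, (6,1) g=2 f=6, (6,3) g=2 f=4, (7,1) g=1 f=6, (7,3) g=1 f=4]

expanded=(5,2); open=[(4,2) g=3 f=6, (5,1) g=3 f=6, (5,3) g=3 f=4, (6,1) g=2 f=6, (6,3) g=2 f=4, (7,1) g=1 f=6, (7,3) g=1 f=4]; closed=[(5,2), (6,2), (7,2)]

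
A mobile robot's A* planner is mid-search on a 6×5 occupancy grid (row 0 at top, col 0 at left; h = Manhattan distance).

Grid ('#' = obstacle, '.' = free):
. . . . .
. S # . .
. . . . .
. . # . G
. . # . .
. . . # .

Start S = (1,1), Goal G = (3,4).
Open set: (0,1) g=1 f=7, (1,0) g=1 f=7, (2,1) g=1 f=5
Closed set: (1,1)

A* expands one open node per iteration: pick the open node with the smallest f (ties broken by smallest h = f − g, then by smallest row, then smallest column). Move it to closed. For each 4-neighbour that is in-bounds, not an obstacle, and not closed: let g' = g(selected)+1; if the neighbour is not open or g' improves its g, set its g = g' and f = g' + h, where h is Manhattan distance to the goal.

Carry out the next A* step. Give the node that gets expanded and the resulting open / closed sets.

expanded=(2,1); open=[(0,1) g=1 f=7, (1,0) g=1 f=7, (2,0) g=2 f=7, (2,2) g=2 f=5, (3,1) g=2 f=5]; closed=[(1,1), (2,1)]

step 1: expand (2,1) (f=5, h=4) → closed; open now [(0,1) g=1 f=7, (1,0) g=1 f=7, (2,0) g=2 f=7, (2,2) g=2 f=5, (3,1) g=2 f=5]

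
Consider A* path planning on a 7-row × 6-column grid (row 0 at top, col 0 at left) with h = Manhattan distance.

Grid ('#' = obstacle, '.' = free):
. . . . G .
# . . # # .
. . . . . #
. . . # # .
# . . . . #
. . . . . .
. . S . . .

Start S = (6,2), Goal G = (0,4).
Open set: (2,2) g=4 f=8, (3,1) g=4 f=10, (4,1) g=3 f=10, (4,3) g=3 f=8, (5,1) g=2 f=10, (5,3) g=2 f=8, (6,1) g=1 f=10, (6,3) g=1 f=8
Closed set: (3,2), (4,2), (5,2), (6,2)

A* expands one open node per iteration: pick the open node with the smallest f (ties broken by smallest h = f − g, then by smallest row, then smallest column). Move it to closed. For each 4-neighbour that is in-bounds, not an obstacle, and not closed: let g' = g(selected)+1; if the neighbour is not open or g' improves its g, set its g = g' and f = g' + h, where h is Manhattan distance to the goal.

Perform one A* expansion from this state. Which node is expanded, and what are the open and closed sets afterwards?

expanded=(2,2); open=[(1,2) g=5 f=8, (2,1) g=5 f=10, (2,3) g=5 f=8, (3,1) g=4 f=10, (4,1) g=3 f=10, (4,3) g=3 f=8, (5,1) g=2 f=10, (5,3) g=2 f=8, (6,1) g=1 f=10, (6,3) g=1 f=8]; closed=[(2,2), (3,2), (4,2), (5,2), (6,2)]

step 1: expand (2,2) (f=8, h=4) → closed; open now [(1,2) g=5 f=8, (2,1) g=5 f=10, (2,3) g=5 f=8, (3,1) g=4 f=10, (4,1) g=3 f=10, (4,3) g=3 f=8, (5,1) g=2 f=10, (5,3) g=2 f=8, (6,1) g=1 f=10, (6,3) g=1 f=8]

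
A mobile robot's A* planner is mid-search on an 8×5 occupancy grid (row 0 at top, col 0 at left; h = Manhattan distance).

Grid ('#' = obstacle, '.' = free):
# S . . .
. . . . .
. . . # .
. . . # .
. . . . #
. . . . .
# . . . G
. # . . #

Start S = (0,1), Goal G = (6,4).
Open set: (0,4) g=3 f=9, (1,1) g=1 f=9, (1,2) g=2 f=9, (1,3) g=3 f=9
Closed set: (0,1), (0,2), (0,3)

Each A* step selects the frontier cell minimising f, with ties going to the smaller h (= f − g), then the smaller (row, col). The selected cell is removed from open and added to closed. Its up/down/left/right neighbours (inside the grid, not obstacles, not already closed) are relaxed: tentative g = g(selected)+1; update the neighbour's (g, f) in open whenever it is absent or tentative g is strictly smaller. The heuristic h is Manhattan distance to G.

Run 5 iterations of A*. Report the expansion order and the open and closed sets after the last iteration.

step 1: expand (0,4) (f=9, h=6) → closed; open now [(1,1) g=1 f=9, (1,2) g=2 f=9, (1,3) g=3 f=9, (1,4) g=4 f=9]
step 2: expand (1,4) (f=9, h=5) → closed; open now [(1,1) g=1 f=9, (1,2) g=2 f=9, (1,3) g=3 f=9, (2,4) g=5 f=9]
step 3: expand (2,4) (f=9, h=4) → closed; open now [(1,1) g=1 f=9, (1,2) g=2 f=9, (1,3) g=3 f=9, (3,4) g=6 f=9]
step 4: expand (3,4) (f=9, h=3) → closed; open now [(1,1) g=1 f=9, (1,2) g=2 f=9, (1,3) g=3 f=9]
step 5: expand (1,3) (f=9, h=6) → closed; open now [(1,1) g=1 f=9, (1,2) g=2 f=9]

order=[(0,4) → (1,4) → (2,4) → (3,4) → (1,3)]; open=[(1,1) g=1 f=9, (1,2) g=2 f=9]; closed=[(0,1), (0,2), (0,3), (0,4), (1,3), (1,4), (2,4), (3,4)]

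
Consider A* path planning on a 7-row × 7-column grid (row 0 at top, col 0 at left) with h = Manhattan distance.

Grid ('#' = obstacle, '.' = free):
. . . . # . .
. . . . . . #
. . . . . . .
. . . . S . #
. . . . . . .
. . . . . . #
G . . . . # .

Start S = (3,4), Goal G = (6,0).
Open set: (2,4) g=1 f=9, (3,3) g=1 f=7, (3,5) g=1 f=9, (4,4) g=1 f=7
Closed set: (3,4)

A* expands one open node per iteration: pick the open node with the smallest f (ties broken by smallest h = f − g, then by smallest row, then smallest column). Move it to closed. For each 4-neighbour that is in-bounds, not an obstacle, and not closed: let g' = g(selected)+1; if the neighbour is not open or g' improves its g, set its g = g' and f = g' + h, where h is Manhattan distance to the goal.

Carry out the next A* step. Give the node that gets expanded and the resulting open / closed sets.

expanded=(3,3); open=[(2,3) g=2 f=9, (2,4) g=1 f=9, (3,2) g=2 f=7, (3,5) g=1 f=9, (4,3) g=2 f=7, (4,4) g=1 f=7]; closed=[(3,3), (3,4)]

step 1: expand (3,3) (f=7, h=6) → closed; open now [(2,3) g=2 f=9, (2,4) g=1 f=9, (3,2) g=2 f=7, (3,5) g=1 f=9, (4,3) g=2 f=7, (4,4) g=1 f=7]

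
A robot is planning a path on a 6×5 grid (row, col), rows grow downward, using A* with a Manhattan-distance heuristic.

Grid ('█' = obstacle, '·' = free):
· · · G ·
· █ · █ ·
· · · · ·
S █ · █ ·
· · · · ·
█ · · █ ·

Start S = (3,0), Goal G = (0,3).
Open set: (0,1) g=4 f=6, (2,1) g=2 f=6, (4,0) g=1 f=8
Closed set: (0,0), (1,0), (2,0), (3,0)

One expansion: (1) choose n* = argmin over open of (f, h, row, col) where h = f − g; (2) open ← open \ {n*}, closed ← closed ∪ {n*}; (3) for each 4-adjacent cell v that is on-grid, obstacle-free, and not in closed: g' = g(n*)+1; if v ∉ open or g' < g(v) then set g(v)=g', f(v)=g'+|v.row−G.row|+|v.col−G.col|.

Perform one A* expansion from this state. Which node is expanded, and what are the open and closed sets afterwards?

step 1: expand (0,1) (f=6, h=2) → closed; open now [(0,2) g=5 f=6, (2,1) g=2 f=6, (4,0) g=1 f=8]

expanded=(0,1); open=[(0,2) g=5 f=6, (2,1) g=2 f=6, (4,0) g=1 f=8]; closed=[(0,0), (0,1), (1,0), (2,0), (3,0)]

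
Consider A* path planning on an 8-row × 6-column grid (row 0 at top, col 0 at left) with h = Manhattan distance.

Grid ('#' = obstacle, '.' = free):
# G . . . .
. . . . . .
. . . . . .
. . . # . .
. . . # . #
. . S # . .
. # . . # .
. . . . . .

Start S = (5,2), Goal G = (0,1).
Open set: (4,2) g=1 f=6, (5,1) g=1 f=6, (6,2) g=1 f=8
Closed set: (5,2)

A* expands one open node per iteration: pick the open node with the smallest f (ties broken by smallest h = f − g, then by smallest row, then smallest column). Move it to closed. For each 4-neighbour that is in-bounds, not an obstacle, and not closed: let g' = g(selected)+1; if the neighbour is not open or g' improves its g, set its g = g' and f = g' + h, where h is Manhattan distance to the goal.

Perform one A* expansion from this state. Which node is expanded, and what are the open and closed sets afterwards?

step 1: expand (4,2) (f=6, h=5) → closed; open now [(3,2) g=2 f=6, (4,1) g=2 f=6, (5,1) g=1 f=6, (6,2) g=1 f=8]

expanded=(4,2); open=[(3,2) g=2 f=6, (4,1) g=2 f=6, (5,1) g=1 f=6, (6,2) g=1 f=8]; closed=[(4,2), (5,2)]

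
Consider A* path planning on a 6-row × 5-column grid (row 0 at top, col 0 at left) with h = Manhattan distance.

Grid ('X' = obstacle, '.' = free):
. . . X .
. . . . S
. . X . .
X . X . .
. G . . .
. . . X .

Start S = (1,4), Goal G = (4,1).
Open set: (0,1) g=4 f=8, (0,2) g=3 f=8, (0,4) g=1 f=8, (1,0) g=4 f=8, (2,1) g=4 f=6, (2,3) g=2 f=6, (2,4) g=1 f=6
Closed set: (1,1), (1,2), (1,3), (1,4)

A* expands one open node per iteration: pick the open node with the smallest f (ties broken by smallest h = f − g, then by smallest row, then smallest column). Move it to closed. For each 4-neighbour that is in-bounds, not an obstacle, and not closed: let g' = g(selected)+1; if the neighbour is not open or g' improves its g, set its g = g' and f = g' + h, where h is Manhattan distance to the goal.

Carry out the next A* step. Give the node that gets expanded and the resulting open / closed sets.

step 1: expand (2,1) (f=6, h=2) → closed; open now [(0,1) g=4 f=8, (0,2) g=3 f=8, (0,4) g=1 f=8, (1,0) g=4 f=8, (2,0) g=5 f=8, (2,3) g=2 f=6, (2,4) g=1 f=6, (3,1) g=5 f=6]

expanded=(2,1); open=[(0,1) g=4 f=8, (0,2) g=3 f=8, (0,4) g=1 f=8, (1,0) g=4 f=8, (2,0) g=5 f=8, (2,3) g=2 f=6, (2,4) g=1 f=6, (3,1) g=5 f=6]; closed=[(1,1), (1,2), (1,3), (1,4), (2,1)]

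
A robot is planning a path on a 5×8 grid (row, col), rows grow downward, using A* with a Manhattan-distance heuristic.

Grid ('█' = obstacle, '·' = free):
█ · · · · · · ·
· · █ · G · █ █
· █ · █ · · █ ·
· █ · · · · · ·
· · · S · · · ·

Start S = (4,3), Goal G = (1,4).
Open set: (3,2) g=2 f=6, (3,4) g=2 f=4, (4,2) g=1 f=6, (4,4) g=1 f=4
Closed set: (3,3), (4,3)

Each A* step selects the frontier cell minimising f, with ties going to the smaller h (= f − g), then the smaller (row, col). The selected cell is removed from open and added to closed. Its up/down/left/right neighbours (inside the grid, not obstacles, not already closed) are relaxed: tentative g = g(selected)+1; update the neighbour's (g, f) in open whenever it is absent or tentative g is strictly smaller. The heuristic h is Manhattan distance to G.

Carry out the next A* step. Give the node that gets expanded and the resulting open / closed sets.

step 1: expand (3,4) (f=4, h=2) → closed; open now [(2,4) g=3 f=4, (3,2) g=2 f=6, (3,5) g=3 f=6, (4,2) g=1 f=6, (4,4) g=1 f=4]

expanded=(3,4); open=[(2,4) g=3 f=4, (3,2) g=2 f=6, (3,5) g=3 f=6, (4,2) g=1 f=6, (4,4) g=1 f=4]; closed=[(3,3), (3,4), (4,3)]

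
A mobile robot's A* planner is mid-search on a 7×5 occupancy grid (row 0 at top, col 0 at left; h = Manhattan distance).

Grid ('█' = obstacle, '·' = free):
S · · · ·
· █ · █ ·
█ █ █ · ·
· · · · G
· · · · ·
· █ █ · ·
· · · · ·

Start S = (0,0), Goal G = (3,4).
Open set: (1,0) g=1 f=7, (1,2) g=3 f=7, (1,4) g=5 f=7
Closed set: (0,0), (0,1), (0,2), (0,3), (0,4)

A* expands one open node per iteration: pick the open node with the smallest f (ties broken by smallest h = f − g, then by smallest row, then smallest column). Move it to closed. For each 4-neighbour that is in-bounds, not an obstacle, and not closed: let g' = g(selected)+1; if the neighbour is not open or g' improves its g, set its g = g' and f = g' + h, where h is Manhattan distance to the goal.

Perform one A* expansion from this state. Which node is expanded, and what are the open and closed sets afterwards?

expanded=(1,4); open=[(1,0) g=1 f=7, (1,2) g=3 f=7, (2,4) g=6 f=7]; closed=[(0,0), (0,1), (0,2), (0,3), (0,4), (1,4)]

step 1: expand (1,4) (f=7, h=2) → closed; open now [(1,0) g=1 f=7, (1,2) g=3 f=7, (2,4) g=6 f=7]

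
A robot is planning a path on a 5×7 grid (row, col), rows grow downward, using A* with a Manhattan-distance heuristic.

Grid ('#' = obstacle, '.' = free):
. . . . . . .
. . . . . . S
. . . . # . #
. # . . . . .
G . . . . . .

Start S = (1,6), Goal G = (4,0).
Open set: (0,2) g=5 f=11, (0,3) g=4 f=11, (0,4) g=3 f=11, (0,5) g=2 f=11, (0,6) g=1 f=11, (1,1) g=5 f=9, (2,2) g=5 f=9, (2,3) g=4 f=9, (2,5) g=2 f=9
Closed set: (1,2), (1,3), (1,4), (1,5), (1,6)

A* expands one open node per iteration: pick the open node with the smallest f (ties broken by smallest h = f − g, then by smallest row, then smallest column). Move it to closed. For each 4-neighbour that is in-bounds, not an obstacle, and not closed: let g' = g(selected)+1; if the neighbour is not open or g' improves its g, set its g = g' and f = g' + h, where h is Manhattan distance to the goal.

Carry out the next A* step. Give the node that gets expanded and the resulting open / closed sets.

expanded=(1,1); open=[(0,1) g=6 f=11, (0,2) g=5 f=11, (0,3) g=4 f=11, (0,4) g=3 f=11, (0,5) g=2 f=11, (0,6) g=1 f=11, (1,0) g=6 f=9, (2,1) g=6 f=9, (2,2) g=5 f=9, (2,3) g=4 f=9, (2,5) g=2 f=9]; closed=[(1,1), (1,2), (1,3), (1,4), (1,5), (1,6)]

step 1: expand (1,1) (f=9, h=4) → closed; open now [(0,1) g=6 f=11, (0,2) g=5 f=11, (0,3) g=4 f=11, (0,4) g=3 f=11, (0,5) g=2 f=11, (0,6) g=1 f=11, (1,0) g=6 f=9, (2,1) g=6 f=9, (2,2) g=5 f=9, (2,3) g=4 f=9, (2,5) g=2 f=9]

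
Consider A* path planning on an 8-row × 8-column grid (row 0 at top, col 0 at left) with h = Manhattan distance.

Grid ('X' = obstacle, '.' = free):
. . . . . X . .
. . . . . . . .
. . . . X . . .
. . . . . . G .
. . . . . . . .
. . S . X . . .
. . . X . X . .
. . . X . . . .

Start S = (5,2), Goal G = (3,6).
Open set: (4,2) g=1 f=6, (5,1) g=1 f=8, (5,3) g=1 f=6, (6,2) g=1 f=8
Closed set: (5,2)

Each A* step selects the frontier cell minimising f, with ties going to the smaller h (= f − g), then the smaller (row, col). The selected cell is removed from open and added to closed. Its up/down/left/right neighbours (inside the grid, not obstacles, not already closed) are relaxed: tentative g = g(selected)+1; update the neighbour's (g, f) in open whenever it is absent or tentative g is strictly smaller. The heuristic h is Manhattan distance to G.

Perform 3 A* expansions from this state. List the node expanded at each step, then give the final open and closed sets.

order=[(4,2) → (3,2) → (3,3)]; open=[(2,2) g=3 f=8, (2,3) g=4 f=8, (3,1) g=3 f=8, (3,4) g=4 f=6, (4,1) g=2 f=8, (4,3) g=2 f=6, (5,1) g=1 f=8, (5,3) g=1 f=6, (6,2) g=1 f=8]; closed=[(3,2), (3,3), (4,2), (5,2)]

step 1: expand (4,2) (f=6, h=5) → closed; open now [(3,2) g=2 f=6, (4,1) g=2 f=8, (4,3) g=2 f=6, (5,1) g=1 f=8, (5,3) g=1 f=6, (6,2) g=1 f=8]
step 2: expand (3,2) (f=6, h=4) → closed; open now [(2,2) g=3 f=8, (3,1) g=3 f=8, (3,3) g=3 f=6, (4,1) g=2 f=8, (4,3) g=2 f=6, (5,1) g=1 f=8, (5,3) g=1 f=6, (6,2) g=1 f=8]
step 3: expand (3,3) (f=6, h=3) → closed; open now [(2,2) g=3 f=8, (2,3) g=4 f=8, (3,1) g=3 f=8, (3,4) g=4 f=6, (4,1) g=2 f=8, (4,3) g=2 f=6, (5,1) g=1 f=8, (5,3) g=1 f=6, (6,2) g=1 f=8]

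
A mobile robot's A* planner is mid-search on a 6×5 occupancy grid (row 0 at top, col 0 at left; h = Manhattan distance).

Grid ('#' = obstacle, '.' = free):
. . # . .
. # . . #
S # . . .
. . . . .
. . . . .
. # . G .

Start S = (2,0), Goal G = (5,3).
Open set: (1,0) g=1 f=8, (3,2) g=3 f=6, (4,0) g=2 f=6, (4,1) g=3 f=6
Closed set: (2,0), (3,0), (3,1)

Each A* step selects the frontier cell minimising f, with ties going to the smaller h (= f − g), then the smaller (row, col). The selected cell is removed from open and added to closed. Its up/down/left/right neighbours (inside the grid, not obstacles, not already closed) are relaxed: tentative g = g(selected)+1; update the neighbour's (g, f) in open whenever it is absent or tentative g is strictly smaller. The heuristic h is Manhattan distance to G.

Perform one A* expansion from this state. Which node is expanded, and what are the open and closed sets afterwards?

step 1: expand (3,2) (f=6, h=3) → closed; open now [(1,0) g=1 f=8, (2,2) g=4 f=8, (3,3) g=4 f=6, (4,0) g=2 f=6, (4,1) g=3 f=6, (4,2) g=4 f=6]

expanded=(3,2); open=[(1,0) g=1 f=8, (2,2) g=4 f=8, (3,3) g=4 f=6, (4,0) g=2 f=6, (4,1) g=3 f=6, (4,2) g=4 f=6]; closed=[(2,0), (3,0), (3,1), (3,2)]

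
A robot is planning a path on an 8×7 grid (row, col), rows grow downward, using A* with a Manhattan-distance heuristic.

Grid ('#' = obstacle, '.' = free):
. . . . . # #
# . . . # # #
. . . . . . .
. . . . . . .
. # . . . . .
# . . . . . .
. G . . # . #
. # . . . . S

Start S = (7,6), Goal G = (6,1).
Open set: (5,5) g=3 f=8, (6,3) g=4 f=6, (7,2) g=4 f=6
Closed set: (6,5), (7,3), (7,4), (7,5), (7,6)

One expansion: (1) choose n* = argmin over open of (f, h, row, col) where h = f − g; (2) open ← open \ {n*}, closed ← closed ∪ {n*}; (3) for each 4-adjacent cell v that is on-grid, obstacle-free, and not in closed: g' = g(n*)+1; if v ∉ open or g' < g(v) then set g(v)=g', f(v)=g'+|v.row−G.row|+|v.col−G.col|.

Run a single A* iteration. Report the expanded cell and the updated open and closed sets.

step 1: expand (6,3) (f=6, h=2) → closed; open now [(5,3) g=5 f=8, (5,5) g=3 f=8, (6,2) g=5 f=6, (7,2) g=4 f=6]

expanded=(6,3); open=[(5,3) g=5 f=8, (5,5) g=3 f=8, (6,2) g=5 f=6, (7,2) g=4 f=6]; closed=[(6,3), (6,5), (7,3), (7,4), (7,5), (7,6)]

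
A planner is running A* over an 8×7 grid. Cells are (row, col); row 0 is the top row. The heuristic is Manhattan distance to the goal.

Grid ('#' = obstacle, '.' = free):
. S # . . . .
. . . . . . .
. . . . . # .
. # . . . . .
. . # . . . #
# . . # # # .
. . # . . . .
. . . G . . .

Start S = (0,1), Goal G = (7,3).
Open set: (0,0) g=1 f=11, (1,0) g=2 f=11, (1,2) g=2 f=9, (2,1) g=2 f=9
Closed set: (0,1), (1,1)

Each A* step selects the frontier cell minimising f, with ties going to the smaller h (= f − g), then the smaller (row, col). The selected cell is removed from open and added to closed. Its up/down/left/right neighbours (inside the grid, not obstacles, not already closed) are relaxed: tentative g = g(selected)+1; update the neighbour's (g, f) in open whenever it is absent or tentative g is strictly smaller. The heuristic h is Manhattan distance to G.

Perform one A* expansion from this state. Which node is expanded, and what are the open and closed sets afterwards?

step 1: expand (1,2) (f=9, h=7) → closed; open now [(0,0) g=1 f=11, (1,0) g=2 f=11, (1,3) g=3 f=9, (2,1) g=2 f=9, (2,2) g=3 f=9]

expanded=(1,2); open=[(0,0) g=1 f=11, (1,0) g=2 f=11, (1,3) g=3 f=9, (2,1) g=2 f=9, (2,2) g=3 f=9]; closed=[(0,1), (1,1), (1,2)]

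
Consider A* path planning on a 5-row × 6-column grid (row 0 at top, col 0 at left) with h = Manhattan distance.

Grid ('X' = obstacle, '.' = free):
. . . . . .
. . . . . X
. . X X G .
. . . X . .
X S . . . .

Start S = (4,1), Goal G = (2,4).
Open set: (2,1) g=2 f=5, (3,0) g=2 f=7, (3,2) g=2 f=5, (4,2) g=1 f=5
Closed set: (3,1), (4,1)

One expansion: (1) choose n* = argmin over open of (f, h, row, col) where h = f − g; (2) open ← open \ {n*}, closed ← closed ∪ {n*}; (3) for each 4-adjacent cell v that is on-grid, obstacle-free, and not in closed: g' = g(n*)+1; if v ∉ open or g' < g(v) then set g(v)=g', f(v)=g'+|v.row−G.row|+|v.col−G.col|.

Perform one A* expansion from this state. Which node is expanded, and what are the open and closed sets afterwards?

expanded=(2,1); open=[(1,1) g=3 f=7, (2,0) g=3 f=7, (3,0) g=2 f=7, (3,2) g=2 f=5, (4,2) g=1 f=5]; closed=[(2,1), (3,1), (4,1)]

step 1: expand (2,1) (f=5, h=3) → closed; open now [(1,1) g=3 f=7, (2,0) g=3 f=7, (3,0) g=2 f=7, (3,2) g=2 f=5, (4,2) g=1 f=5]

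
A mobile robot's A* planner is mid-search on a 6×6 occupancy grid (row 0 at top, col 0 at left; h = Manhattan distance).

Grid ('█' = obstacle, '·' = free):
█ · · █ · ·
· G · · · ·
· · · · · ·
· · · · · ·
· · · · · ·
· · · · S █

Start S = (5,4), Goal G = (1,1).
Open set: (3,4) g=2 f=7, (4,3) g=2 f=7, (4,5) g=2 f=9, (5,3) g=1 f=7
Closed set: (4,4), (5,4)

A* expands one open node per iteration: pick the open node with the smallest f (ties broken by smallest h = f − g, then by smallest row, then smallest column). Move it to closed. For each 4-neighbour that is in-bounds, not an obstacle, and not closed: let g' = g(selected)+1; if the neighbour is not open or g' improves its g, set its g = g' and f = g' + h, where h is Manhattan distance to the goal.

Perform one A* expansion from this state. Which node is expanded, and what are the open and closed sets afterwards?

step 1: expand (3,4) (f=7, h=5) → closed; open now [(2,4) g=3 f=7, (3,3) g=3 f=7, (3,5) g=3 f=9, (4,3) g=2 f=7, (4,5) g=2 f=9, (5,3) g=1 f=7]

expanded=(3,4); open=[(2,4) g=3 f=7, (3,3) g=3 f=7, (3,5) g=3 f=9, (4,3) g=2 f=7, (4,5) g=2 f=9, (5,3) g=1 f=7]; closed=[(3,4), (4,4), (5,4)]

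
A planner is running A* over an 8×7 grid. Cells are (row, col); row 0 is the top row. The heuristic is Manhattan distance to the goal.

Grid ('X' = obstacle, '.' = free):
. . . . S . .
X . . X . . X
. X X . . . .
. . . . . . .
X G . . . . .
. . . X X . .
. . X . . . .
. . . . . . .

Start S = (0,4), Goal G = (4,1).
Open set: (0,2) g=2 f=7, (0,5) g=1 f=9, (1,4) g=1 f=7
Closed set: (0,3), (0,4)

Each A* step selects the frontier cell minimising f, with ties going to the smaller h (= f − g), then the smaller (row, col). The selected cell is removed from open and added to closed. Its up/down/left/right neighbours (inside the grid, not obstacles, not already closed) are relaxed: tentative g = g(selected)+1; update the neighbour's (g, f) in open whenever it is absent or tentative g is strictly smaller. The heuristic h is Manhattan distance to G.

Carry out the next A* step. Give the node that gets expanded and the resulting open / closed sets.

expanded=(0,2); open=[(0,1) g=3 f=7, (0,5) g=1 f=9, (1,2) g=3 f=7, (1,4) g=1 f=7]; closed=[(0,2), (0,3), (0,4)]

step 1: expand (0,2) (f=7, h=5) → closed; open now [(0,1) g=3 f=7, (0,5) g=1 f=9, (1,2) g=3 f=7, (1,4) g=1 f=7]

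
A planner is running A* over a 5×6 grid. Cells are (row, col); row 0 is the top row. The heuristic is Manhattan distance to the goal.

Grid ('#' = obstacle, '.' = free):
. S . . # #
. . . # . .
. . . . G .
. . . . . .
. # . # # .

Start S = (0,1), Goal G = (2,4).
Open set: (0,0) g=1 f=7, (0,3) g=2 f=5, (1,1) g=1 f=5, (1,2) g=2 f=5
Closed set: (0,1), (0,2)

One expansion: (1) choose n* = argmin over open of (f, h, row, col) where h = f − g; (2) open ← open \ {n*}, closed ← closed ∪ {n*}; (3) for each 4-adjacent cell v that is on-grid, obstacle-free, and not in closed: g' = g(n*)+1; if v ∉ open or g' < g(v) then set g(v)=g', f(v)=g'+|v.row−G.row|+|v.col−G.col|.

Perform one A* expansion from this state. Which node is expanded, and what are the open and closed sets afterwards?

expanded=(0,3); open=[(0,0) g=1 f=7, (1,1) g=1 f=5, (1,2) g=2 f=5]; closed=[(0,1), (0,2), (0,3)]

step 1: expand (0,3) (f=5, h=3) → closed; open now [(0,0) g=1 f=7, (1,1) g=1 f=5, (1,2) g=2 f=5]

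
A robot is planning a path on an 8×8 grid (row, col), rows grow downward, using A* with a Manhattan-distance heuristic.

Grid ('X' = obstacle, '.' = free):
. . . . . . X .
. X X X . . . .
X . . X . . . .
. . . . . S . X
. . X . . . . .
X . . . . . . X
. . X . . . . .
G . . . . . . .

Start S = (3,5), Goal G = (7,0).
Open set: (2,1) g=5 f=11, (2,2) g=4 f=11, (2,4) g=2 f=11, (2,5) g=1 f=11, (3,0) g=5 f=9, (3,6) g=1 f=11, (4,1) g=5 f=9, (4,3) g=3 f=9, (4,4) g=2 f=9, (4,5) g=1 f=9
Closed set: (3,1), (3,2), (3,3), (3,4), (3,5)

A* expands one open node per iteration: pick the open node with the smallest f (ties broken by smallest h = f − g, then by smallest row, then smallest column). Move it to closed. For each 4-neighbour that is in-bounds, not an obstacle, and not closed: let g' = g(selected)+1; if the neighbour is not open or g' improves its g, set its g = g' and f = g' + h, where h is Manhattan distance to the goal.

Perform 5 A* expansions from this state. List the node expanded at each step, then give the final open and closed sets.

order=[(3,0) → (4,0) → (4,1) → (5,1) → (6,1)]; open=[(2,1) g=5 f=11, (2,2) g=4 f=11, (2,4) g=2 f=11, (2,5) g=1 f=11, (3,6) g=1 f=11, (4,3) g=3 f=9, (4,4) g=2 f=9, (4,5) g=1 f=9, (5,2) g=7 f=11, (6,0) g=8 f=9, (7,1) g=8 f=9]; closed=[(3,0), (3,1), (3,2), (3,3), (3,4), (3,5), (4,0), (4,1), (5,1), (6,1)]

step 1: expand (3,0) (f=9, h=4) → closed; open now [(2,1) g=5 f=11, (2,2) g=4 f=11, (2,4) g=2 f=11, (2,5) g=1 f=11, (3,6) g=1 f=11, (4,0) g=6 f=9, (4,1) g=5 f=9, (4,3) g=3 f=9, (4,4) g=2 f=9, (4,5) g=1 f=9]
step 2: expand (4,0) (f=9, h=3) → closed; open now [(2,1) g=5 f=11, (2,2) g=4 f=11, (2,4) g=2 f=11, (2,5) g=1 f=11, (3,6) g=1 f=11, (4,1) g=5 f=9, (4,3) g=3 f=9, (4,4) g=2 f=9, (4,5) g=1 f=9]
step 3: expand (4,1) (f=9, h=4) → closed; open now [(2,1) g=5 f=11, (2,2) g=4 f=11, (2,4) g=2 f=11, (2,5) g=1 f=11, (3,6) g=1 f=11, (4,3) g=3 f=9, (4,4) g=2 f=9, (4,5) g=1 f=9, (5,1) g=6 f=9]
step 4: expand (5,1) (f=9, h=3) → closed; open now [(2,1) g=5 f=11, (2,2) g=4 f=11, (2,4) g=2 f=11, (2,5) g=1 f=11, (3,6) g=1 f=11, (4,3) g=3 f=9, (4,4) g=2 f=9, (4,5) g=1 f=9, (5,2) g=7 f=11, (6,1) g=7 f=9]
step 5: expand (6,1) (f=9, h=2) → closed; open now [(2,1) g=5 f=11, (2,2) g=4 f=11, (2,4) g=2 f=11, (2,5) g=1 f=11, (3,6) g=1 f=11, (4,3) g=3 f=9, (4,4) g=2 f=9, (4,5) g=1 f=9, (5,2) g=7 f=11, (6,0) g=8 f=9, (7,1) g=8 f=9]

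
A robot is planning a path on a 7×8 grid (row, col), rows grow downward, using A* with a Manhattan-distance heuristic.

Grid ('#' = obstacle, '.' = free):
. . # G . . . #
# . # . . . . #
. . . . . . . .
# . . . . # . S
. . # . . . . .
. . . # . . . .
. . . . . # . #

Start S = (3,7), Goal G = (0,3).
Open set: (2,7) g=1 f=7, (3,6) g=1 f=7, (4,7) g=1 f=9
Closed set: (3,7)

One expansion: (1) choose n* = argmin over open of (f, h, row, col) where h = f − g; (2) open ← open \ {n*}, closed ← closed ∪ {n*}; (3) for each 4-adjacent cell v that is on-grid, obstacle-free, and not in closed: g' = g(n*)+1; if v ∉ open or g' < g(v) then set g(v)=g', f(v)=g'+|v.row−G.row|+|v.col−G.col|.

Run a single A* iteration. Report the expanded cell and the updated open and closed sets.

expanded=(2,7); open=[(2,6) g=2 f=7, (3,6) g=1 f=7, (4,7) g=1 f=9]; closed=[(2,7), (3,7)]

step 1: expand (2,7) (f=7, h=6) → closed; open now [(2,6) g=2 f=7, (3,6) g=1 f=7, (4,7) g=1 f=9]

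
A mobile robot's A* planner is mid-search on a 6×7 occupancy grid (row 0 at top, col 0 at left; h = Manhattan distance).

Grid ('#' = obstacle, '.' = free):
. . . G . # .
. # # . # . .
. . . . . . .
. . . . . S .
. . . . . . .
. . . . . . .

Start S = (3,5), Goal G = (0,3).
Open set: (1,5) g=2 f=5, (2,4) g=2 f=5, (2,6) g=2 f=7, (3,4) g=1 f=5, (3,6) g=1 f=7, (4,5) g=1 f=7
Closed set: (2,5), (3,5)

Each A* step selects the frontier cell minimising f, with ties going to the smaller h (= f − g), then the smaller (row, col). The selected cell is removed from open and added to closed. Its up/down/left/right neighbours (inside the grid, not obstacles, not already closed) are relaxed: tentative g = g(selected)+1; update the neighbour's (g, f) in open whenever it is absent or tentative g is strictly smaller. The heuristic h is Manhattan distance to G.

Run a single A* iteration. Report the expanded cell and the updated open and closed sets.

expanded=(1,5); open=[(1,6) g=3 f=7, (2,4) g=2 f=5, (2,6) g=2 f=7, (3,4) g=1 f=5, (3,6) g=1 f=7, (4,5) g=1 f=7]; closed=[(1,5), (2,5), (3,5)]

step 1: expand (1,5) (f=5, h=3) → closed; open now [(1,6) g=3 f=7, (2,4) g=2 f=5, (2,6) g=2 f=7, (3,4) g=1 f=5, (3,6) g=1 f=7, (4,5) g=1 f=7]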